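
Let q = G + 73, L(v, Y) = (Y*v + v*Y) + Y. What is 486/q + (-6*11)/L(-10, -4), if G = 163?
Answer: 1335/1121 ≈ 1.1909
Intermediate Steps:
L(v, Y) = Y + 2*Y*v (L(v, Y) = (Y*v + Y*v) + Y = 2*Y*v + Y = Y + 2*Y*v)
q = 236 (q = 163 + 73 = 236)
486/q + (-6*11)/L(-10, -4) = 486/236 + (-6*11)/((-4*(1 + 2*(-10)))) = 486*(1/236) - 66*(-1/(4*(1 - 20))) = 243/118 - 66/((-4*(-19))) = 243/118 - 66/76 = 243/118 - 66*1/76 = 243/118 - 33/38 = 1335/1121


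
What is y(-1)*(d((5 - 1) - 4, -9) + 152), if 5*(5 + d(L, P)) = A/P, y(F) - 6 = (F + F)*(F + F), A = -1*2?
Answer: 13234/9 ≈ 1470.4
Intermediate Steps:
A = -2
y(F) = 6 + 4*F**2 (y(F) = 6 + (F + F)*(F + F) = 6 + (2*F)*(2*F) = 6 + 4*F**2)
d(L, P) = -5 - 2/(5*P) (d(L, P) = -5 + (-2/P)/5 = -5 - 2/(5*P))
y(-1)*(d((5 - 1) - 4, -9) + 152) = (6 + 4*(-1)**2)*((-5 - 2/5/(-9)) + 152) = (6 + 4*1)*((-5 - 2/5*(-1/9)) + 152) = (6 + 4)*((-5 + 2/45) + 152) = 10*(-223/45 + 152) = 10*(6617/45) = 13234/9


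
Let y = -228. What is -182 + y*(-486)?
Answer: 110626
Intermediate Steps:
-182 + y*(-486) = -182 - 228*(-486) = -182 + 110808 = 110626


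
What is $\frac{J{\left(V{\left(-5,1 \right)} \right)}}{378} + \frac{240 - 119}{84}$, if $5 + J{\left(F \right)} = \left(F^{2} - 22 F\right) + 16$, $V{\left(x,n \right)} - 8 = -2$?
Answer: $\frac{919}{756} \approx 1.2156$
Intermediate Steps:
$V{\left(x,n \right)} = 6$ ($V{\left(x,n \right)} = 8 - 2 = 6$)
$J{\left(F \right)} = 11 + F^{2} - 22 F$ ($J{\left(F \right)} = -5 + \left(\left(F^{2} - 22 F\right) + 16\right) = -5 + \left(16 + F^{2} - 22 F\right) = 11 + F^{2} - 22 F$)
$\frac{J{\left(V{\left(-5,1 \right)} \right)}}{378} + \frac{240 - 119}{84} = \frac{11 + 6^{2} - 132}{378} + \frac{240 - 119}{84} = \left(11 + 36 - 132\right) \frac{1}{378} + 121 \cdot \frac{1}{84} = \left(-85\right) \frac{1}{378} + \frac{121}{84} = - \frac{85}{378} + \frac{121}{84} = \frac{919}{756}$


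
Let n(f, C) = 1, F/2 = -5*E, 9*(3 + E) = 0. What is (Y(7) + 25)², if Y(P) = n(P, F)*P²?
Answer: 5476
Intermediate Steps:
E = -3 (E = -3 + (⅑)*0 = -3 + 0 = -3)
F = 30 (F = 2*(-5*(-3)) = 2*15 = 30)
Y(P) = P² (Y(P) = 1*P² = P²)
(Y(7) + 25)² = (7² + 25)² = (49 + 25)² = 74² = 5476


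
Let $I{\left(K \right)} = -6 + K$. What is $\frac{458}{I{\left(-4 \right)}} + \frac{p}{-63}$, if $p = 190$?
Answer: $- \frac{15377}{315} \approx -48.816$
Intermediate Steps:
$\frac{458}{I{\left(-4 \right)}} + \frac{p}{-63} = \frac{458}{-6 - 4} + \frac{190}{-63} = \frac{458}{-10} + 190 \left(- \frac{1}{63}\right) = 458 \left(- \frac{1}{10}\right) - \frac{190}{63} = - \frac{229}{5} - \frac{190}{63} = - \frac{15377}{315}$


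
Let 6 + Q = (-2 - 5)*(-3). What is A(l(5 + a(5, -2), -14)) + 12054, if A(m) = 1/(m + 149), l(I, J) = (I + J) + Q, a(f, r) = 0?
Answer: 1868371/155 ≈ 12054.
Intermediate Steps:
Q = 15 (Q = -6 + (-2 - 5)*(-3) = -6 - 7*(-3) = -6 + 21 = 15)
l(I, J) = 15 + I + J (l(I, J) = (I + J) + 15 = 15 + I + J)
A(m) = 1/(149 + m)
A(l(5 + a(5, -2), -14)) + 12054 = 1/(149 + (15 + (5 + 0) - 14)) + 12054 = 1/(149 + (15 + 5 - 14)) + 12054 = 1/(149 + 6) + 12054 = 1/155 + 12054 = 1868371/155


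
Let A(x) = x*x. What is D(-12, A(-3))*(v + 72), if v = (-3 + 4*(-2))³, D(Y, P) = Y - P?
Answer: 26439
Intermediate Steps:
A(x) = x²
v = -1331 (v = (-3 - 8)³ = (-11)³ = -1331)
D(-12, A(-3))*(v + 72) = (-12 - 1*(-3)²)*(-1331 + 72) = (-12 - 1*9)*(-1259) = (-12 - 9)*(-1259) = -21*(-1259) = 26439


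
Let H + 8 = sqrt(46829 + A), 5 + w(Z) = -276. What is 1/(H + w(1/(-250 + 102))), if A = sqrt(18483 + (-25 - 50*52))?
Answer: -1/(289 - sqrt(46829 + 3*sqrt(1762))) ≈ -0.013830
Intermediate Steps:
w(Z) = -281 (w(Z) = -5 - 276 = -281)
A = 3*sqrt(1762) (A = sqrt(18483 + (-25 - 2600)) = sqrt(18483 - 2625) = sqrt(15858) = 3*sqrt(1762) ≈ 125.93)
H = -8 + sqrt(46829 + 3*sqrt(1762)) ≈ 208.69
1/(H + w(1/(-250 + 102))) = 1/((-8 + sqrt(46829 + 3*sqrt(1762))) - 281) = 1/(-289 + sqrt(46829 + 3*sqrt(1762)))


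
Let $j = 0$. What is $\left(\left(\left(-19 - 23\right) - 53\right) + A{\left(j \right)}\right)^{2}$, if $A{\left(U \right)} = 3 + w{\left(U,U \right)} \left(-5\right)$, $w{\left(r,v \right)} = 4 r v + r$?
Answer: $8464$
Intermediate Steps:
$w{\left(r,v \right)} = r + 4 r v$ ($w{\left(r,v \right)} = 4 r v + r = r + 4 r v$)
$A{\left(U \right)} = 3 - 5 U \left(1 + 4 U\right)$ ($A{\left(U \right)} = 3 + U \left(1 + 4 U\right) \left(-5\right) = 3 - 5 U \left(1 + 4 U\right)$)
$\left(\left(\left(-19 - 23\right) - 53\right) + A{\left(j \right)}\right)^{2} = \left(\left(\left(-19 - 23\right) - 53\right) + \left(3 - 0 \left(1 + 4 \cdot 0\right)\right)\right)^{2} = \left(\left(-42 - 53\right) + \left(3 - 0 \left(1 + 0\right)\right)\right)^{2} = \left(-95 + \left(3 - 0 \cdot 1\right)\right)^{2} = \left(-95 + \left(3 + 0\right)\right)^{2} = \left(-95 + 3\right)^{2} = \left(-92\right)^{2} = 8464$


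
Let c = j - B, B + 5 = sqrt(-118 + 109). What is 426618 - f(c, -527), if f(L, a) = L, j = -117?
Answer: 426730 + 3*I ≈ 4.2673e+5 + 3.0*I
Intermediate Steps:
B = -5 + 3*I (B = -5 + sqrt(-118 + 109) = -5 + sqrt(-9) = -5 + 3*I ≈ -5.0 + 3.0*I)
c = -112 - 3*I (c = -117 - (-5 + 3*I) = -117 + (5 - 3*I) = -112 - 3*I ≈ -112.0 - 3.0*I)
426618 - f(c, -527) = 426618 - (-112 - 3*I) = 426618 + (112 + 3*I) = 426730 + 3*I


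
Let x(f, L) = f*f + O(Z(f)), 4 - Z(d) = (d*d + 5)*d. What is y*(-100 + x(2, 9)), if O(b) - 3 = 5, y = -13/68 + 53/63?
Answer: -61270/1071 ≈ -57.208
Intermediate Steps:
Z(d) = 4 - d*(5 + d²) (Z(d) = 4 - (d*d + 5)*d = 4 - (d² + 5)*d = 4 - (5 + d²)*d = 4 - d*(5 + d²))
y = 2785/4284 (y = -13*1/68 + 53*(1/63) = -13/68 + 53/63 = 2785/4284 ≈ 0.65009)
O(b) = 8 (O(b) = 3 + 5 = 8)
x(f, L) = 8 + f² (x(f, L) = f*f + 8 = f² + 8 = 8 + f²)
y*(-100 + x(2, 9)) = 2785*(-100 + (8 + 2²))/4284 = 2785*(-100 + (8 + 4))/4284 = 2785*(-100 + 12)/4284 = (2785/4284)*(-88) = -61270/1071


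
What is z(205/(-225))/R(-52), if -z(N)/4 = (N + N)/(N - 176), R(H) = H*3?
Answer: 82/310479 ≈ 0.00026411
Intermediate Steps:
R(H) = 3*H
z(N) = -8*N/(-176 + N) (z(N) = -4*(N + N)/(N - 176) = -4*2*N/(-176 + N) = -8*N/(-176 + N))
z(205/(-225))/R(-52) = (-8*205/(-225)/(-176 + 205/(-225)))/((3*(-52))) = -8*205*(-1/225)/(-176 + 205*(-1/225))/(-156) = -8*(-41/45)/(-176 - 41/45)*(-1/156) = -8*(-41/45)/(-7961/45)*(-1/156) = -8*(-41/45)*(-45/7961)*(-1/156) = -328/7961*(-1/156) = 82/310479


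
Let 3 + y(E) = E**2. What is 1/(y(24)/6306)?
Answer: 2102/191 ≈ 11.005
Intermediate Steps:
y(E) = -3 + E**2
1/(y(24)/6306) = 1/((-3 + 24**2)/6306) = 1/((-3 + 576)*(1/6306)) = 1/(573*(1/6306)) = 1/(191/2102) = 2102/191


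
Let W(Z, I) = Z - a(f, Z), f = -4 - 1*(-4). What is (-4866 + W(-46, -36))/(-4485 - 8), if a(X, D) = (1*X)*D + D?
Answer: 4866/4493 ≈ 1.0830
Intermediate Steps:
f = 0 (f = -4 + 4 = 0)
a(X, D) = D + D*X (a(X, D) = X*D + D = D*X + D = D + D*X)
W(Z, I) = 0 (W(Z, I) = Z - Z*(1 + 0) = Z - Z = 0)
(-4866 + W(-46, -36))/(-4485 - 8) = (-4866 + 0)/(-4485 - 8) = -4866/(-4493) = -4866*(-1/4493) = 4866/4493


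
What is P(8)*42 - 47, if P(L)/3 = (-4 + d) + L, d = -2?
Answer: 205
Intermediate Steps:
P(L) = -18 + 3*L (P(L) = 3*((-4 - 2) + L) = 3*(-6 + L) = -18 + 3*L)
P(8)*42 - 47 = (-18 + 3*8)*42 - 47 = (-18 + 24)*42 - 47 = 6*42 - 47 = 252 - 47 = 205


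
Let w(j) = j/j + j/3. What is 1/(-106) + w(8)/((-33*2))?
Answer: -31/477 ≈ -0.064990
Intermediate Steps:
w(j) = 1 + j/3 (w(j) = 1 + j*(⅓) = 1 + j/3)
1/(-106) + w(8)/((-33*2)) = 1/(-106) + (1 + (⅓)*8)/((-33*2)) = 1*(-1/106) + (1 + 8/3)/(-66) = -1/106 + (11/3)*(-1/66) = -1/106 - 1/18 = -31/477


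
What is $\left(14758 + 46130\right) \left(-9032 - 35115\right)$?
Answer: $-2688022536$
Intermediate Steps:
$\left(14758 + 46130\right) \left(-9032 - 35115\right) = 60888 \left(-9032 - 35115\right) = 60888 \left(-44147\right) = -2688022536$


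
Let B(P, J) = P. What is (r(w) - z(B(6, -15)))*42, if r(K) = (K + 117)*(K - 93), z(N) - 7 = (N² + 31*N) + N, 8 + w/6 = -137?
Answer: 30445968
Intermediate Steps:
w = -870 (w = -48 + 6*(-137) = -48 - 822 = -870)
z(N) = 7 + N² + 32*N (z(N) = 7 + ((N² + 31*N) + N) = 7 + (N² + 32*N) = 7 + N² + 32*N)
r(K) = (-93 + K)*(117 + K) (r(K) = (117 + K)*(-93 + K) = (-93 + K)*(117 + K))
(r(w) - z(B(6, -15)))*42 = ((-10881 + (-870)² + 24*(-870)) - (7 + 6² + 32*6))*42 = ((-10881 + 756900 - 20880) - (7 + 36 + 192))*42 = (725139 - 1*235)*42 = (725139 - 235)*42 = 724904*42 = 30445968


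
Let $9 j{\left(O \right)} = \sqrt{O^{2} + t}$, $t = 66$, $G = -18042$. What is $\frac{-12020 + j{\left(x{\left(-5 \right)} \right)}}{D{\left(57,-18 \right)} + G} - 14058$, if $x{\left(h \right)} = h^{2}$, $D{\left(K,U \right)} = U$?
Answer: $- \frac{12693773}{903} - \frac{\sqrt{691}}{162540} \approx -14057.0$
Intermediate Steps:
$j{\left(O \right)} = \frac{\sqrt{66 + O^{2}}}{9}$ ($j{\left(O \right)} = \frac{\sqrt{O^{2} + 66}}{9} = \frac{\sqrt{66 + O^{2}}}{9}$)
$\frac{-12020 + j{\left(x{\left(-5 \right)} \right)}}{D{\left(57,-18 \right)} + G} - 14058 = \frac{-12020 + \frac{\sqrt{66 + \left(\left(-5\right)^{2}\right)^{2}}}{9}}{-18 - 18042} - 14058 = \frac{-12020 + \frac{\sqrt{66 + 25^{2}}}{9}}{-18060} - 14058 = \left(-12020 + \frac{\sqrt{66 + 625}}{9}\right) \left(- \frac{1}{18060}\right) - 14058 = \left(-12020 + \frac{\sqrt{691}}{9}\right) \left(- \frac{1}{18060}\right) - 14058 = \left(\frac{601}{903} - \frac{\sqrt{691}}{162540}\right) - 14058 = - \frac{12693773}{903} - \frac{\sqrt{691}}{162540}$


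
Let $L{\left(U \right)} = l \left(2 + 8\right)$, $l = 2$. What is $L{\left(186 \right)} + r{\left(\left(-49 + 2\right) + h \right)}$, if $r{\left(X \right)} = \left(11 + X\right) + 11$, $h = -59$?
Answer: $-64$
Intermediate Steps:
$r{\left(X \right)} = 22 + X$
$L{\left(U \right)} = 20$ ($L{\left(U \right)} = 2 \left(2 + 8\right) = 2 \cdot 10 = 20$)
$L{\left(186 \right)} + r{\left(\left(-49 + 2\right) + h \right)} = 20 + \left(22 + \left(\left(-49 + 2\right) - 59\right)\right) = 20 + \left(22 - 106\right) = 20 - 84 = -64$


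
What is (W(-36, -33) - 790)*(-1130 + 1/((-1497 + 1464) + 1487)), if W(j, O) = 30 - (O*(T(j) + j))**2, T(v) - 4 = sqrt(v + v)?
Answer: 852306248136/727 - 343535556672*I*sqrt(2)/727 ≈ 1.1724e+9 - 6.6827e+8*I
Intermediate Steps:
T(v) = 4 + sqrt(2)*sqrt(v) (T(v) = 4 + sqrt(v + v) = 4 + sqrt(2*v) = 4 + sqrt(2)*sqrt(v))
W(j, O) = 30 - O**2*(4 + j + sqrt(2)*sqrt(j))**2 (W(j, O) = 30 - (O*((4 + sqrt(2)*sqrt(j)) + j))**2 = 30 - (O*(4 + j + sqrt(2)*sqrt(j)))**2 = 30 - O**2*(4 + j + sqrt(2)*sqrt(j))**2)
(W(-36, -33) - 790)*(-1130 + 1/((-1497 + 1464) + 1487)) = ((30 - 1*(-33)**2*(4 - 36 + sqrt(2)*sqrt(-36))**2) - 790)*(-1130 + 1/((-1497 + 1464) + 1487)) = ((30 - 1*1089*(4 - 36 + sqrt(2)*(6*I))**2) - 790)*(-1130 + 1/(-33 + 1487)) = ((30 - 1*1089*(4 - 36 + 6*I*sqrt(2))**2) - 790)*(-1130 + 1/1454) = ((30 - 1*1089*(-32 + 6*I*sqrt(2))**2) - 790)*(-1130 + 1/1454) = ((30 - 1089*(-32 + 6*I*sqrt(2))**2) - 790)*(-1643019/1454) = (-760 - 1089*(-32 + 6*I*sqrt(2))**2)*(-1643019/1454) = 624347220/727 + 1789247691*(-32 + 6*I*sqrt(2))**2/1454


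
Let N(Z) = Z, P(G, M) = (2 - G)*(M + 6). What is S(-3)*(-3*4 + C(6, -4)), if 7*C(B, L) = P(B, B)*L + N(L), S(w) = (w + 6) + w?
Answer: 0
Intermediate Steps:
S(w) = 6 + 2*w (S(w) = (6 + w) + w = 6 + 2*w)
P(G, M) = (2 - G)*(6 + M)
C(B, L) = L/7 + L*(12 - B² - 4*B)/7 (C(B, L) = ((12 - 6*B + 2*B - B*B)*L + L)/7 = ((12 - 6*B + 2*B - B²)*L + L)/7 = ((12 - B² - 4*B)*L + L)/7 = (L*(12 - B² - 4*B) + L)/7 = (L + L*(12 - B² - 4*B))/7 = L/7 + L*(12 - B² - 4*B)/7)
S(-3)*(-3*4 + C(6, -4)) = (6 + 2*(-3))*(-3*4 + (⅐)*(-4)*(13 - 1*6² - 4*6)) = (6 - 6)*(-12 + (⅐)*(-4)*(13 - 1*36 - 24)) = 0*(-12 + (⅐)*(-4)*(13 - 36 - 24)) = 0*(-12 + (⅐)*(-4)*(-47)) = 0*(-12 + 188/7) = 0*(104/7) = 0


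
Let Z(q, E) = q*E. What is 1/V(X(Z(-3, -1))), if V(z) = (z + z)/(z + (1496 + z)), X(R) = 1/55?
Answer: 41141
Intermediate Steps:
Z(q, E) = E*q
X(R) = 1/55
V(z) = 2*z/(1496 + 2*z) (V(z) = (2*z)/(1496 + 2*z) = 2*z/(1496 + 2*z))
1/V(X(Z(-3, -1))) = 1/(1/(55*(748 + 1/55))) = 1/(1/(55*(41141/55))) = 1/((1/55)*(55/41141)) = 1/(1/41141) = 41141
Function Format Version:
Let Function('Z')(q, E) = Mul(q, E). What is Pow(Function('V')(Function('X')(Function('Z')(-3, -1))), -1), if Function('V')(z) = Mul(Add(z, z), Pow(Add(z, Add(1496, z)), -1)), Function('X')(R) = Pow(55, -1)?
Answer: 41141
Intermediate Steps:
Function('Z')(q, E) = Mul(E, q)
Function('X')(R) = Rational(1, 55)
Function('V')(z) = Mul(2, z, Pow(Add(1496, Mul(2, z)), -1)) (Function('V')(z) = Mul(Mul(2, z), Pow(Add(1496, Mul(2, z)), -1)) = Mul(2, z, Pow(Add(1496, Mul(2, z)), -1)))
Pow(Function('V')(Function('X')(Function('Z')(-3, -1))), -1) = Pow(Mul(Rational(1, 55), Pow(Add(748, Rational(1, 55)), -1)), -1) = Pow(Mul(Rational(1, 55), Pow(Rational(41141, 55), -1)), -1) = Pow(Mul(Rational(1, 55), Rational(55, 41141)), -1) = Pow(Rational(1, 41141), -1) = 41141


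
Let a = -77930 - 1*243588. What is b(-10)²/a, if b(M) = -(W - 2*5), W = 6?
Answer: -8/160759 ≈ -4.9764e-5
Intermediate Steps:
b(M) = 4 (b(M) = -(6 - 2*5) = -(6 - 10) = -1*(-4) = 4)
a = -321518 (a = -77930 - 243588 = -321518)
b(-10)²/a = 4²/(-321518) = 16*(-1/321518) = -8/160759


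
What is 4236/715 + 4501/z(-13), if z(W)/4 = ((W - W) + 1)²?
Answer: 3235159/2860 ≈ 1131.2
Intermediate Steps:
z(W) = 4 (z(W) = 4*((W - W) + 1)² = 4*(0 + 1)² = 4*1² = 4*1 = 4)
4236/715 + 4501/z(-13) = 4236/715 + 4501/4 = 3235159/2860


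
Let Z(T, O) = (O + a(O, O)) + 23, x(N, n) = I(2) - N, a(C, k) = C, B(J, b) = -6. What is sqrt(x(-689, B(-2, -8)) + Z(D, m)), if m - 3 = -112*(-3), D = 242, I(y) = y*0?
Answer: sqrt(1390) ≈ 37.283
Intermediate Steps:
I(y) = 0
x(N, n) = -N (x(N, n) = 0 - N = -N)
m = 339 (m = 3 - 112*(-3) = 3 + 336 = 339)
Z(T, O) = 23 + 2*O (Z(T, O) = (O + O) + 23 = 2*O + 23 = 23 + 2*O)
sqrt(x(-689, B(-2, -8)) + Z(D, m)) = sqrt(-1*(-689) + (23 + 2*339)) = sqrt(689 + (23 + 678)) = sqrt(689 + 701) = sqrt(1390)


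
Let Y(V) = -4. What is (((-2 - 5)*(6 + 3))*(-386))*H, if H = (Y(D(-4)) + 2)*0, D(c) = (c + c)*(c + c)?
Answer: 0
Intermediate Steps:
D(c) = 4*c² (D(c) = (2*c)*(2*c) = 4*c²)
H = 0 (H = (-4 + 2)*0 = -2*0 = 0)
(((-2 - 5)*(6 + 3))*(-386))*H = (((-2 - 5)*(6 + 3))*(-386))*0 = (-7*9*(-386))*0 = -63*(-386)*0 = 24318*0 = 0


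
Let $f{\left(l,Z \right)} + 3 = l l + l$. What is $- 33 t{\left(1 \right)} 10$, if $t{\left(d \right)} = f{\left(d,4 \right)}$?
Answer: $330$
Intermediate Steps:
$f{\left(l,Z \right)} = -3 + l + l^{2}$ ($f{\left(l,Z \right)} = -3 + \left(l l + l\right) = -3 + \left(l^{2} + l\right) = -3 + \left(l + l^{2}\right) = -3 + l + l^{2}$)
$t{\left(d \right)} = -3 + d + d^{2}$
$- 33 t{\left(1 \right)} 10 = - 33 \left(-3 + 1 + 1^{2}\right) 10 = - 33 \left(-3 + 1 + 1\right) 10 = \left(-33\right) \left(-1\right) 10 = 33 \cdot 10 = 330$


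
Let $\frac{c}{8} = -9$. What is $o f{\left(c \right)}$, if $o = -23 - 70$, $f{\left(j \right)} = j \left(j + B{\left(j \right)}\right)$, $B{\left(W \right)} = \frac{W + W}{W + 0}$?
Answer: $-468720$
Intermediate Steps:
$c = -72$ ($c = 8 \left(-9\right) = -72$)
$B{\left(W \right)} = 2$ ($B{\left(W \right)} = \frac{2 W}{W} = 2$)
$f{\left(j \right)} = j \left(2 + j\right)$ ($f{\left(j \right)} = j \left(j + 2\right) = j \left(2 + j\right)$)
$o = -93$ ($o = -23 - 70 = -93$)
$o f{\left(c \right)} = - 93 \left(- 72 \left(2 - 72\right)\right) = - 93 \left(\left(-72\right) \left(-70\right)\right) = \left(-93\right) 5040 = -468720$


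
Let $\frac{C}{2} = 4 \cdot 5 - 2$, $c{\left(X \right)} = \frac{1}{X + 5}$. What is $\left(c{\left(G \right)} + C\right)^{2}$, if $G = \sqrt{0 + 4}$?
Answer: $\frac{64009}{49} \approx 1306.3$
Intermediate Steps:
$G = 2$ ($G = \sqrt{4} = 2$)
$c{\left(X \right)} = \frac{1}{5 + X}$
$C = 36$ ($C = 2 \left(4 \cdot 5 - 2\right) = 2 \left(20 - 2\right) = 2 \cdot 18 = 36$)
$\left(c{\left(G \right)} + C\right)^{2} = \left(\frac{1}{5 + 2} + 36\right)^{2} = \left(\frac{1}{7} + 36\right)^{2} = \left(\frac{253}{7}\right)^{2} = \frac{64009}{49}$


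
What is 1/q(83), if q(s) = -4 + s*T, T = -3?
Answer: -1/253 ≈ -0.0039526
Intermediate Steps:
q(s) = -4 - 3*s (q(s) = -4 + s*(-3) = -4 - 3*s)
1/q(83) = 1/(-4 - 3*83) = 1/(-4 - 249) = 1/(-253) = -1/253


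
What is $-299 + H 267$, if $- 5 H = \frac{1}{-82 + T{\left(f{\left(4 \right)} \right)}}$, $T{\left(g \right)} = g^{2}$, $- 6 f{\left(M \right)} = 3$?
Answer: $- \frac{162599}{545} \approx -298.35$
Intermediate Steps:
$f{\left(M \right)} = - \frac{1}{2}$ ($f{\left(M \right)} = \left(- \frac{1}{6}\right) 3 = - \frac{1}{2}$)
$H = \frac{4}{1635}$ ($H = - \frac{1}{5 \left(-82 + \left(- \frac{1}{2}\right)^{2}\right)} = - \frac{1}{5 \left(-82 + \frac{1}{4}\right)} = - \frac{1}{5 \left(- \frac{327}{4}\right)} = \left(- \frac{1}{5}\right) \left(- \frac{4}{327}\right) = \frac{4}{1635} \approx 0.0024465$)
$-299 + H 267 = -299 + \frac{4}{1635} \cdot 267 = -299 + \frac{356}{545} = - \frac{162599}{545}$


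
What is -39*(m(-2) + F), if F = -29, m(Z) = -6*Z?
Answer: 663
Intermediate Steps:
-39*(m(-2) + F) = -39*(-6*(-2) - 29) = -39*(12 - 29) = -39*(-17) = 663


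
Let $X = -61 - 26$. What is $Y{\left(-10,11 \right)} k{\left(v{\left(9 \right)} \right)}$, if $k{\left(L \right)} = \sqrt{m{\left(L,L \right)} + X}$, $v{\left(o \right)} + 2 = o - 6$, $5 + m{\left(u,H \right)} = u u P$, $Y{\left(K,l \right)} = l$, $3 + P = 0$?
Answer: $11 i \sqrt{95} \approx 107.21 i$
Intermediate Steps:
$P = -3$ ($P = -3 + 0 = -3$)
$m{\left(u,H \right)} = -5 - 3 u^{2}$ ($m{\left(u,H \right)} = -5 + u u \left(-3\right) = -5 + u^{2} \left(-3\right) = -5 - 3 u^{2}$)
$X = -87$ ($X = -61 - 26 = -87$)
$v{\left(o \right)} = -8 + o$ ($v{\left(o \right)} = -2 + \left(o - 6\right) = -2 + \left(-6 + o\right) = -8 + o$)
$k{\left(L \right)} = \sqrt{-92 - 3 L^{2}}$ ($k{\left(L \right)} = \sqrt{\left(-5 - 3 L^{2}\right) - 87} = \sqrt{-92 - 3 L^{2}}$)
$Y{\left(-10,11 \right)} k{\left(v{\left(9 \right)} \right)} = 11 \sqrt{-92 - 3 \left(-8 + 9\right)^{2}} = 11 \sqrt{-92 - 3 \cdot 1^{2}} = 11 \sqrt{-92 - 3} = 11 \sqrt{-95} = 11 i \sqrt{95}$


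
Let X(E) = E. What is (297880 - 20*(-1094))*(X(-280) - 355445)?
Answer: -113746626000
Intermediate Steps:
(297880 - 20*(-1094))*(X(-280) - 355445) = (297880 - 20*(-1094))*(-280 - 355445) = (297880 + 21880)*(-355725) = 319760*(-355725) = -113746626000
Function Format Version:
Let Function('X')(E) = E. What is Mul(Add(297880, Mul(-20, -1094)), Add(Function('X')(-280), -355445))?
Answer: -113746626000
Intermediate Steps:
Mul(Add(297880, Mul(-20, -1094)), Add(Function('X')(-280), -355445)) = Mul(Add(297880, Mul(-20, -1094)), Add(-280, -355445)) = Mul(Add(297880, 21880), -355725) = Mul(319760, -355725) = -113746626000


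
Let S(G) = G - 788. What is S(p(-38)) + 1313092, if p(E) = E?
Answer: 1312266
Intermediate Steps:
S(G) = -788 + G
S(p(-38)) + 1313092 = (-788 - 38) + 1313092 = -826 + 1313092 = 1312266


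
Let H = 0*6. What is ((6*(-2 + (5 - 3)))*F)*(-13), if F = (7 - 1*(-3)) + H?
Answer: 0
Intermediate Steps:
H = 0
F = 10 (F = (7 - 1*(-3)) + 0 = (7 + 3) + 0 = 10 + 0 = 10)
((6*(-2 + (5 - 3)))*F)*(-13) = ((6*(-2 + (5 - 3)))*10)*(-13) = ((6*(-2 + 2))*10)*(-13) = ((6*0)*10)*(-13) = (0*10)*(-13) = 0*(-13) = 0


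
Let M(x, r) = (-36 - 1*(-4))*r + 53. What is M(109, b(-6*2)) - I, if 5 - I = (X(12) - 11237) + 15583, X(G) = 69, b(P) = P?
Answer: 4847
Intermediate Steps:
M(x, r) = 53 - 32*r (M(x, r) = (-36 + 4)*r + 53 = -32*r + 53 = 53 - 32*r)
I = -4410 (I = 5 - ((69 - 11237) + 15583) = 5 - (-11168 + 15583) = 5 - 1*4415 = 5 - 4415 = -4410)
M(109, b(-6*2)) - I = (53 - (-192)*2) - 1*(-4410) = (53 - 32*(-12)) + 4410 = (53 + 384) + 4410 = 437 + 4410 = 4847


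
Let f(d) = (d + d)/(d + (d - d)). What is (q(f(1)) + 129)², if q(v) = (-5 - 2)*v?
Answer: 13225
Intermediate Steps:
f(d) = 2 (f(d) = (2*d)/(d + 0) = (2*d)/d = 2)
q(v) = -7*v
(q(f(1)) + 129)² = (-7*2 + 129)² = (-14 + 129)² = 115² = 13225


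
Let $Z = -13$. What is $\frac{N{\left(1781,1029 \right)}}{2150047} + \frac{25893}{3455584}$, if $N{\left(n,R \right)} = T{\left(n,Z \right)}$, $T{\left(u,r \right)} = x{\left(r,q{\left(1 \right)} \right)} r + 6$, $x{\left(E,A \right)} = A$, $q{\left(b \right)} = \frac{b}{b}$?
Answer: $\frac{55646977883}{7429668012448} \approx 0.0074898$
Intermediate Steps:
$q{\left(b \right)} = 1$
$T{\left(u,r \right)} = 6 + r$ ($T{\left(u,r \right)} = 1 r + 6 = r + 6 = 6 + r$)
$N{\left(n,R \right)} = -7$ ($N{\left(n,R \right)} = 6 - 13 = -7$)
$\frac{N{\left(1781,1029 \right)}}{2150047} + \frac{25893}{3455584} = - \frac{7}{2150047} + \frac{25893}{3455584} = \frac{55646977883}{7429668012448}$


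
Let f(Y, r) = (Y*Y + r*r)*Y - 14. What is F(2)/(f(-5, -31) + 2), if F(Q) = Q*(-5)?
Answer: 5/2471 ≈ 0.0020235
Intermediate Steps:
F(Q) = -5*Q
f(Y, r) = -14 + Y*(Y**2 + r**2) (f(Y, r) = (Y**2 + r**2)*Y - 14 = Y*(Y**2 + r**2) - 14 = -14 + Y*(Y**2 + r**2))
F(2)/(f(-5, -31) + 2) = (-5*2)/((-14 + (-5)**3 - 5*(-31)**2) + 2) = -10/((-14 - 125 - 5*961) + 2) = -10/((-14 - 125 - 4805) + 2) = -10/(-4944 + 2) = -10/(-4942) = -10*(-1/4942) = 5/2471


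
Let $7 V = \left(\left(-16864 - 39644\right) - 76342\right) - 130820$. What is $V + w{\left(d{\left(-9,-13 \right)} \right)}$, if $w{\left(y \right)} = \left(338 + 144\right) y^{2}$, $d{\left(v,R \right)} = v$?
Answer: $\frac{9624}{7} \approx 1374.9$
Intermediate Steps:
$w{\left(y \right)} = 482 y^{2}$
$V = - \frac{263670}{7}$ ($V = \frac{\left(\left(-16864 - 39644\right) - 76342\right) - 130820}{7} = \frac{\left(-56508 - 76342\right) - 130820}{7} = \frac{-132850 - 130820}{7} = \frac{1}{7} \left(-263670\right) = - \frac{263670}{7} \approx -37667.0$)
$V + w{\left(d{\left(-9,-13 \right)} \right)} = - \frac{263670}{7} + 482 \left(-9\right)^{2} = - \frac{263670}{7} + 482 \cdot 81 = - \frac{263670}{7} + 39042 = \frac{9624}{7}$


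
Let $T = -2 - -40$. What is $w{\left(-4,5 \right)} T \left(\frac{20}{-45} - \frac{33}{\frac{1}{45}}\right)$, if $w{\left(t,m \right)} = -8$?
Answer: $\frac{4064176}{9} \approx 4.5158 \cdot 10^{5}$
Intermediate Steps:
$T = 38$ ($T = -2 + 40 = 38$)
$w{\left(-4,5 \right)} T \left(\frac{20}{-45} - \frac{33}{\frac{1}{45}}\right) = \left(-8\right) 38 \left(\frac{20}{-45} - \frac{33}{\frac{1}{45}}\right) = - 304 \left(20 \left(- \frac{1}{45}\right) - 33 \frac{1}{\frac{1}{45}}\right) = - 304 \left(- \frac{4}{9} - 1485\right) = \left(-304\right) \left(- \frac{13369}{9}\right) = \frac{4064176}{9}$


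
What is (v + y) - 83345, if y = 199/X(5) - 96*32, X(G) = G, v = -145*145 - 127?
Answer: -537646/5 ≈ -1.0753e+5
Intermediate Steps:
v = -21152 (v = -21025 - 127 = -21152)
y = -15161/5 (y = 199/5 - 96*32 = 199*(⅕) - 3072 = 199/5 - 3072 = -15161/5 ≈ -3032.2)
(v + y) - 83345 = (-21152 - 15161/5) - 83345 = -120921/5 - 83345 = -537646/5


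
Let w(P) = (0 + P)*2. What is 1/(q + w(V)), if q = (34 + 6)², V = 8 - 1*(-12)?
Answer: 1/1640 ≈ 0.00060976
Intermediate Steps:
V = 20 (V = 8 + 12 = 20)
w(P) = 2*P (w(P) = P*2 = 2*P)
q = 1600 (q = 40² = 1600)
1/(q + w(V)) = 1/(1600 + 2*20) = 1/(1600 + 40) = 1/1640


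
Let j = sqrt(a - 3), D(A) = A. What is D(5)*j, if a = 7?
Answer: 10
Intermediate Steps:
j = 2 (j = sqrt(7 - 3) = sqrt(4) = 2)
D(5)*j = 5*2 = 10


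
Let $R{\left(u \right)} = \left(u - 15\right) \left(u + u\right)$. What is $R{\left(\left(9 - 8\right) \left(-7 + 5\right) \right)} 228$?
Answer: $15504$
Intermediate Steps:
$R{\left(u \right)} = 2 u \left(-15 + u\right)$ ($R{\left(u \right)} = \left(-15 + u\right) 2 u = 2 u \left(-15 + u\right)$)
$R{\left(\left(9 - 8\right) \left(-7 + 5\right) \right)} 228 = 2 \left(9 - 8\right) \left(-7 + 5\right) \left(-15 + \left(9 - 8\right) \left(-7 + 5\right)\right) 228 = 2 \cdot 1 \left(-2\right) \left(-15 + 1 \left(-2\right)\right) 228 = 2 \left(-2\right) \left(-15 - 2\right) 228 = 2 \left(-2\right) \left(-17\right) 228 = 68 \cdot 228 = 15504$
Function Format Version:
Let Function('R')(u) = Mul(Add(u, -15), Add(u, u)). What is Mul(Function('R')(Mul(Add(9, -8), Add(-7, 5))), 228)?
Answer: 15504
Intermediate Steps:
Function('R')(u) = Mul(2, u, Add(-15, u)) (Function('R')(u) = Mul(Add(-15, u), Mul(2, u)) = Mul(2, u, Add(-15, u)))
Mul(Function('R')(Mul(Add(9, -8), Add(-7, 5))), 228) = Mul(Mul(2, Mul(Add(9, -8), Add(-7, 5)), Add(-15, Mul(Add(9, -8), Add(-7, 5)))), 228) = Mul(Mul(2, Mul(1, -2), Add(-15, Mul(1, -2))), 228) = Mul(Mul(2, -2, Add(-15, -2)), 228) = Mul(Mul(2, -2, -17), 228) = Mul(68, 228) = 15504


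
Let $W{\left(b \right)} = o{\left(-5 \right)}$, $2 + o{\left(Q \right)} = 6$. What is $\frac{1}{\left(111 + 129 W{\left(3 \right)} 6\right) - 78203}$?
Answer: $- \frac{1}{74996} \approx -1.3334 \cdot 10^{-5}$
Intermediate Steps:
$o{\left(Q \right)} = 4$ ($o{\left(Q \right)} = -2 + 6 = 4$)
$W{\left(b \right)} = 4$
$\frac{1}{\left(111 + 129 W{\left(3 \right)} 6\right) - 78203} = \frac{1}{\left(111 + 129 \cdot 4 \cdot 6\right) - 78203} = \frac{1}{\left(111 + 129 \cdot 24\right) - 78203} = \frac{1}{\left(111 + 3096\right) - 78203} = \frac{1}{3207 - 78203} = \frac{1}{-74996} = - \frac{1}{74996}$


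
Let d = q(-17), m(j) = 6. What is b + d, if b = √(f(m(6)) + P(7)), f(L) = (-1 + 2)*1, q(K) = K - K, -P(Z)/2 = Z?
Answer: I*√13 ≈ 3.6056*I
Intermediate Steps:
P(Z) = -2*Z
q(K) = 0
d = 0
f(L) = 1 (f(L) = 1*1 = 1)
b = I*√13 (b = √(1 - 2*7) = √(1 - 14) = √(-13) = I*√13 ≈ 3.6056*I)
b + d = I*√13 + 0 = I*√13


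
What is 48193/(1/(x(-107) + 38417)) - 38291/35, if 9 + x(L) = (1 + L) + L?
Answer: 64425568934/35 ≈ 1.8407e+9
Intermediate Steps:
x(L) = -8 + 2*L (x(L) = -9 + ((1 + L) + L) = -9 + (1 + 2*L) = -8 + 2*L)
48193/(1/(x(-107) + 38417)) - 38291/35 = 48193/(1/((-8 + 2*(-107)) + 38417)) - 38291/35 = 48193/(1/((-8 - 214) + 38417)) - 38291*1/35 = 48193/(1/(-222 + 38417)) - 38291/35 = 48193/(1/38195) - 38291/35 = 48193*38195 - 38291/35 = 1840731635 - 38291/35 = 64425568934/35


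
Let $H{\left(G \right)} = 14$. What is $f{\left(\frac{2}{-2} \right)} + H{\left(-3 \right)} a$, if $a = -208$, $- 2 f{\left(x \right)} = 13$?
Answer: $- \frac{5837}{2} \approx -2918.5$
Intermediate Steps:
$f{\left(x \right)} = - \frac{13}{2}$ ($f{\left(x \right)} = \left(- \frac{1}{2}\right) 13 = - \frac{13}{2}$)
$f{\left(\frac{2}{-2} \right)} + H{\left(-3 \right)} a = - \frac{13}{2} + 14 \left(-208\right) = - \frac{13}{2} - 2912 = - \frac{5837}{2}$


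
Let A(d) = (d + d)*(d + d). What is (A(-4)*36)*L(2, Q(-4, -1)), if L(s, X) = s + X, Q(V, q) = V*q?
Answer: 13824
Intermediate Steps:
L(s, X) = X + s
A(d) = 4*d² (A(d) = (2*d)*(2*d) = 4*d²)
(A(-4)*36)*L(2, Q(-4, -1)) = ((4*(-4)²)*36)*(-4*(-1) + 2) = ((4*16)*36)*(4 + 2) = (64*36)*6 = 2304*6 = 13824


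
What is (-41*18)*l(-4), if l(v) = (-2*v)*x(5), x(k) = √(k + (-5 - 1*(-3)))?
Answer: -5904*√3 ≈ -10226.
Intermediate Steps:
x(k) = √(-2 + k) (x(k) = √(k + (-5 + 3)) = √(k - 2) = √(-2 + k))
l(v) = -2*v*√3 (l(v) = (-2*v)*√(-2 + 5) = (-2*v)*√3 = -2*v*√3)
(-41*18)*l(-4) = (-41*18)*(-2*(-4)*√3) = -5904*√3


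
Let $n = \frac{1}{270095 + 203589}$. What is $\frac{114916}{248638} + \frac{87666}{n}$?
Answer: $\frac{5162468499625994}{124319} \approx 4.1526 \cdot 10^{10}$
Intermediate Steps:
$n = \frac{1}{473684} \approx 2.1111 \cdot 10^{-6}$
$\frac{114916}{248638} + \frac{87666}{n} = \frac{114916}{248638} + 87666 \frac{1}{\frac{1}{473684}} = 114916 \cdot \frac{1}{248638} + 87666 \cdot 473684 = \frac{57458}{124319} + 41525981544 = \frac{5162468499625994}{124319}$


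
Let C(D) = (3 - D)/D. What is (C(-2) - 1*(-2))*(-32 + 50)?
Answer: -9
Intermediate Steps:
C(D) = (3 - D)/D
(C(-2) - 1*(-2))*(-32 + 50) = ((3 - 1*(-2))/(-2) - 1*(-2))*(-32 + 50) = (-(3 + 2)/2 + 2)*18 = (-1/2*5 + 2)*18 = (-5/2 + 2)*18 = -1/2*18 = -9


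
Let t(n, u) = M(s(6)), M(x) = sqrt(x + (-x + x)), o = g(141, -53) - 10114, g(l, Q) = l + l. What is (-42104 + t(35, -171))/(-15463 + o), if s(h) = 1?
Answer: 42103/25295 ≈ 1.6645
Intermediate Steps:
g(l, Q) = 2*l
o = -9832 (o = 2*141 - 10114 = 282 - 10114 = -9832)
M(x) = sqrt(x) (M(x) = sqrt(x + 0) = sqrt(x))
t(n, u) = 1 (t(n, u) = sqrt(1) = 1)
(-42104 + t(35, -171))/(-15463 + o) = (-42104 + 1)/(-15463 - 9832) = -42103/(-25295) = -42103*(-1/25295) = 42103/25295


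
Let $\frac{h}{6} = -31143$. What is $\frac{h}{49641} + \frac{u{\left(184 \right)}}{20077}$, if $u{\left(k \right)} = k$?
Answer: $- \frac{1247471374}{332214119} \approx -3.755$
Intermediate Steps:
$h = -186858$ ($h = 6 \left(-31143\right) = -186858$)
$\frac{h}{49641} + \frac{u{\left(184 \right)}}{20077} = - \frac{186858}{49641} + \frac{184}{20077} = \left(-186858\right) \frac{1}{49641} + 184 \cdot \frac{1}{20077} = - \frac{62286}{16547} + \frac{184}{20077} = - \frac{1247471374}{332214119}$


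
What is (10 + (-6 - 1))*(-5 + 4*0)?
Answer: -15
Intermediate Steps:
(10 + (-6 - 1))*(-5 + 4*0) = (10 - 7)*(-5 + 0) = 3*(-5) = -15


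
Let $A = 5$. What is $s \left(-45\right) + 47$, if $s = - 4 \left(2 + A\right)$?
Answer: $1307$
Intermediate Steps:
$s = -28$ ($s = - 4 \left(2 + 5\right) = \left(-4\right) 7 = -28$)
$s \left(-45\right) + 47 = \left(-28\right) \left(-45\right) + 47 = 1260 + 47 = 1307$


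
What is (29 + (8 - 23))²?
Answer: 196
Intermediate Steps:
(29 + (8 - 23))² = (29 - 15)² = 14² = 196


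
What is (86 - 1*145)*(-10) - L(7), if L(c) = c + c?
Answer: 576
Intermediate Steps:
L(c) = 2*c
(86 - 1*145)*(-10) - L(7) = (86 - 1*145)*(-10) - 2*7 = (86 - 145)*(-10) - 1*14 = -59*(-10) - 14 = 590 - 14 = 576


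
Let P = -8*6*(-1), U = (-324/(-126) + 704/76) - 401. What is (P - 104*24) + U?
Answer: -377343/133 ≈ -2837.2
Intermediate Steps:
U = -51759/133 (U = (-324*(-1/126) + 704*(1/76)) - 401 = (18/7 + 176/19) - 401 = 1574/133 - 401 = -51759/133 ≈ -389.17)
P = 48 (P = -48*(-1) = 48)
(P - 104*24) + U = (48 - 104*24) - 51759/133 = (48 - 2496) - 51759/133 = -2448 - 51759/133 = -377343/133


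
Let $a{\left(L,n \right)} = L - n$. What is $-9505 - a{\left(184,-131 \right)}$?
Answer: $-9820$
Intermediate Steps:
$-9505 - a{\left(184,-131 \right)} = -9505 - \left(184 - -131\right) = -9505 - \left(184 + 131\right) = -9505 - 315 = -9820$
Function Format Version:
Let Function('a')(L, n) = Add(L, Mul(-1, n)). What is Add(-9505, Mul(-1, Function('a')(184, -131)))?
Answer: -9820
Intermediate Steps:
Add(-9505, Mul(-1, Function('a')(184, -131))) = Add(-9505, Mul(-1, Add(184, Mul(-1, -131)))) = Add(-9505, Mul(-1, Add(184, 131))) = Add(-9505, Mul(-1, 315)) = Add(-9505, -315) = -9820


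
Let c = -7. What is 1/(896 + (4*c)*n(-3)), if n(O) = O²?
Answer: 1/644 ≈ 0.0015528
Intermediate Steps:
1/(896 + (4*c)*n(-3)) = 1/(896 + (4*(-7))*(-3)²) = 1/(896 - 28*9) = 1/(896 - 252) = 1/644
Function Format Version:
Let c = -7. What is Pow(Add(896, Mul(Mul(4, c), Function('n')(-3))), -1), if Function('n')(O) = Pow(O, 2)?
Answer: Rational(1, 644) ≈ 0.0015528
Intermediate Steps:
Pow(Add(896, Mul(Mul(4, c), Function('n')(-3))), -1) = Pow(Add(896, Mul(Mul(4, -7), Pow(-3, 2))), -1) = Pow(Add(896, Mul(-28, 9)), -1) = Pow(Add(896, -252), -1) = Pow(644, -1) = Rational(1, 644)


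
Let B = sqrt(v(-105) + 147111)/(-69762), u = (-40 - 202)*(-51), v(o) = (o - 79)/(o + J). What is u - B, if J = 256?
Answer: 12342 + sqrt(3354250127)/10534062 ≈ 12342.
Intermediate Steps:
v(o) = (-79 + o)/(256 + o) (v(o) = (o - 79)/(o + 256) = (-79 + o)/(256 + o))
u = 12342 (u = -242*(-51) = 12342)
B = -sqrt(3354250127)/10534062 (B = sqrt((-79 - 105)/(256 - 105) + 147111)/(-69762) = sqrt(-184/151 + 147111)*(-1/69762) = sqrt(22213577/151)*(-1/69762) = (sqrt(3354250127)/151)*(-1/69762) = -sqrt(3354250127)/10534062 ≈ -0.0054980)
u - B = 12342 - (-1)*sqrt(3354250127)/10534062 = 12342 + sqrt(3354250127)/10534062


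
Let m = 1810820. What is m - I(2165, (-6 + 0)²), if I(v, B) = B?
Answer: 1810784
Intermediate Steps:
m - I(2165, (-6 + 0)²) = 1810820 - (-6 + 0)² = 1810820 - 1*(-6)² = 1810820 - 1*36 = 1810820 - 36 = 1810784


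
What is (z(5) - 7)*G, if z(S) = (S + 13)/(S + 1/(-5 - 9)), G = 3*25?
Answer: -5775/23 ≈ -251.09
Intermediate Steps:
G = 75
z(S) = (13 + S)/(-1/14 + S) (z(S) = (13 + S)/(S + 1/(-14)) = (13 + S)/(S - 1/14) = (13 + S)/(-1/14 + S))
(z(5) - 7)*G = (14*(13 + 5)/(-1 + 14*5) - 7)*75 = (14*18/(-1 + 70) - 7)*75 = (14*18/69 - 7)*75 = (14*(1/69)*18 - 7)*75 = (84/23 - 7)*75 = -77/23*75 = -5775/23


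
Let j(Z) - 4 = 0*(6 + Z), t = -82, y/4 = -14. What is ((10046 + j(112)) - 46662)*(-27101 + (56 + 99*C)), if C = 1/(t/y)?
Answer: 40495544676/41 ≈ 9.8770e+8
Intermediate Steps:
y = -56 (y = 4*(-14) = -56)
j(Z) = 4 (j(Z) = 4 + 0*(6 + Z) = 4 + 0 = 4)
C = 28/41 (C = 1/(-82/(-56)) = 1/(-82*(-1/56)) = 1/(41/28) = 28/41 ≈ 0.68293)
((10046 + j(112)) - 46662)*(-27101 + (56 + 99*C)) = ((10046 + 4) - 46662)*(-27101 + (56 + 99*(28/41))) = (10050 - 46662)*(-27101 + (56 + 2772/41)) = -36612*(-27101 + 5068/41) = -36612*(-1106073/41) = 40495544676/41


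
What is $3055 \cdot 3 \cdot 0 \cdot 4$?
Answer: $0$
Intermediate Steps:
$3055 \cdot 3 \cdot 0 \cdot 4 = 3055 \cdot 0 \cdot 4 = 3055 \cdot 0 = 0$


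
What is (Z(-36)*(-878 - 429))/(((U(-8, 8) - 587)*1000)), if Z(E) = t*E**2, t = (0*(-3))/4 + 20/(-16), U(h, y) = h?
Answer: -105867/29750 ≈ -3.5586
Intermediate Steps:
t = -5/4 (t = 0*(1/4) + 20*(-1/16) = 0 - 5/4 = -5/4 ≈ -1.2500)
Z(E) = -5*E**2/4
(Z(-36)*(-878 - 429))/(((U(-8, 8) - 587)*1000)) = ((-5/4*(-36)**2)*(-878 - 429))/(((-8 - 587)*1000)) = (-5/4*1296*(-1307))/((-595*1000)) = -1620*(-1307)/(-595000) = 2117340*(-1/595000) = -105867/29750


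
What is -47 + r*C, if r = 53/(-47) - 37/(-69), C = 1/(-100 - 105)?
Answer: -31244387/664815 ≈ -46.997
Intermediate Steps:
C = -1/205 (C = 1/(-205) = -1/205 ≈ -0.0048781)
r = -1918/3243 (r = 53*(-1/47) - 37*(-1/69) = -53/47 + 37/69 = -1918/3243 ≈ -0.59143)
-47 + r*C = -47 - 1918/3243*(-1/205) = -47 + 1918/664815 = -31244387/664815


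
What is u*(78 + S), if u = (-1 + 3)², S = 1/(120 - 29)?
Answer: 28396/91 ≈ 312.04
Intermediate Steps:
S = 1/91 ≈ 0.010989
u = 4 (u = 2² = 4)
u*(78 + S) = 4*(78 + 1/91) = 4*(7099/91) = 28396/91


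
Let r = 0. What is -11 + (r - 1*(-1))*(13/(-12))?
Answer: -145/12 ≈ -12.083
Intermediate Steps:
-11 + (r - 1*(-1))*(13/(-12)) = -11 + (0 - 1*(-1))*(13/(-12)) = -11 + (0 + 1)*(13*(-1/12)) = -11 + 1*(-13/12) = -11 - 13/12 = -145/12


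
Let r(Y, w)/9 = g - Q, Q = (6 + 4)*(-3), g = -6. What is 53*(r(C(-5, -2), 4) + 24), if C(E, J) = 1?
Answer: 12720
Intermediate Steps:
Q = -30 (Q = 10*(-3) = -30)
r(Y, w) = 216 (r(Y, w) = 9*(-6 - 1*(-30)) = 9*(-6 + 30) = 9*24 = 216)
53*(r(C(-5, -2), 4) + 24) = 53*(216 + 24) = 53*240 = 12720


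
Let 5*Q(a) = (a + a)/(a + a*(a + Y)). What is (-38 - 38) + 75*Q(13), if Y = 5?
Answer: -1414/19 ≈ -74.421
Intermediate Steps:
Q(a) = 2*a/(5*(a + a*(5 + a))) (Q(a) = ((a + a)/(a + a*(a + 5)))/5 = ((2*a)/(a + a*(5 + a)))/5 = (2*a/(a + a*(5 + a)))/5 = 2*a/(5*(a + a*(5 + a))))
(-38 - 38) + 75*Q(13) = (-38 - 38) + 75*(2/(5*(6 + 13))) = -76 + 75*((2/5)/19) = -76 + 75*((2/5)*(1/19)) = -76 + 75*(2/95) = -76 + 30/19 = -1414/19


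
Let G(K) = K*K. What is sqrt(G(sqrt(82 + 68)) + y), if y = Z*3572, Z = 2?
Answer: sqrt(7294) ≈ 85.405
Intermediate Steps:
G(K) = K**2
y = 7144 (y = 2*3572 = 7144)
sqrt(G(sqrt(82 + 68)) + y) = sqrt((sqrt(82 + 68))**2 + 7144) = sqrt((sqrt(150))**2 + 7144) = sqrt((5*sqrt(6))**2 + 7144) = sqrt(150 + 7144) = sqrt(7294)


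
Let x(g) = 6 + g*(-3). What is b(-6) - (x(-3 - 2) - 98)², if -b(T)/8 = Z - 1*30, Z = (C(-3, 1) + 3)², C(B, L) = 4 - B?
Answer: -6489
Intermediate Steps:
x(g) = 6 - 3*g
Z = 100 (Z = ((4 - 1*(-3)) + 3)² = ((4 + 3) + 3)² = (7 + 3)² = 10² = 100)
b(T) = -560 (b(T) = -8*(100 - 1*30) = -8*(100 - 30) = -8*70 = -560)
b(-6) - (x(-3 - 2) - 98)² = -560 - ((6 - 3*(-3 - 2)) - 98)² = -560 - ((6 - 3*(-5)) - 98)² = -560 - ((6 + 15) - 98)² = -560 - (21 - 98)² = -560 - 1*(-77)² = -560 - 1*5929 = -560 - 5929 = -6489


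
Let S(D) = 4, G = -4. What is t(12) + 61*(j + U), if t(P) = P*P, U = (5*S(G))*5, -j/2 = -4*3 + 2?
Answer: 7464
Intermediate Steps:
j = 20 (j = -2*(-4*3 + 2) = -2*(-12 + 2) = -2*(-10) = 20)
U = 100 (U = (5*4)*5 = 20*5 = 100)
t(P) = P²
t(12) + 61*(j + U) = 12² + 61*(20 + 100) = 144 + 61*120 = 144 + 7320 = 7464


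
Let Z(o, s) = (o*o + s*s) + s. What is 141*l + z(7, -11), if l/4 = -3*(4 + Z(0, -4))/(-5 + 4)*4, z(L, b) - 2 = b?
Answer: 108279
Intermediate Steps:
z(L, b) = 2 + b
Z(o, s) = s + o² + s² (Z(o, s) = (o² + s²) + s = s + o² + s²)
l = 768 (l = 4*(-3*(4 + (-4 + 0² + (-4)²))/(-5 + 4)*4) = 4*(-3*(4 + (-4 + 0 + 16))/(-1)*4) = 4*(-3*(4 + 12)*(-1)*4) = 4*(-48*(-1)*4) = 4*(-3*(-16)*4) = 4*(48*4) = 4*192 = 768)
141*l + z(7, -11) = 141*768 + (2 - 11) = 108288 - 9 = 108279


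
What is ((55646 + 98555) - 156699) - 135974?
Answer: -138472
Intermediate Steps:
((55646 + 98555) - 156699) - 135974 = (154201 - 156699) - 135974 = -2498 - 135974 = -138472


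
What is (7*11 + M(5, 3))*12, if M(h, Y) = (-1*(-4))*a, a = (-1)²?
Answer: 972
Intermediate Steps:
a = 1
M(h, Y) = 4 (M(h, Y) = -1*(-4)*1 = 4*1 = 4)
(7*11 + M(5, 3))*12 = (7*11 + 4)*12 = (77 + 4)*12 = 81*12 = 972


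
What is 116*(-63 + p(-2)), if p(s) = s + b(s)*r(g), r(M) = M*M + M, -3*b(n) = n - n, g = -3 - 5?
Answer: -7540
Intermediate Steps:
g = -8
b(n) = 0 (b(n) = -(n - n)/3 = -1/3*0 = 0)
r(M) = M + M**2 (r(M) = M**2 + M = M + M**2)
p(s) = s (p(s) = s + 0*(-8*(1 - 8)) = s + 0*(-8*(-7)) = s + 0*56 = s + 0 = s)
116*(-63 + p(-2)) = 116*(-63 - 2) = 116*(-65) = -7540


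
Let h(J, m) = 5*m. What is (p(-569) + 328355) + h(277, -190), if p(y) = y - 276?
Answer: 326560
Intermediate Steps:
p(y) = -276 + y
(p(-569) + 328355) + h(277, -190) = ((-276 - 569) + 328355) + 5*(-190) = (-845 + 328355) - 950 = 327510 - 950 = 326560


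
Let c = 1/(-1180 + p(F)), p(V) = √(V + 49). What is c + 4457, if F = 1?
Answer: 620570277/139235 - √2/278470 ≈ 4457.0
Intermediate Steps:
p(V) = √(49 + V)
c = 1/(-1180 + 5*√2) (c = 1/(-1180 + √(49 + 1)) = 1/(-1180 + √50) = 1/(-1180 + 5*√2) ≈ -0.00085257)
c + 4457 = (-118/139235 - √2/278470) + 4457 = 620570277/139235 - √2/278470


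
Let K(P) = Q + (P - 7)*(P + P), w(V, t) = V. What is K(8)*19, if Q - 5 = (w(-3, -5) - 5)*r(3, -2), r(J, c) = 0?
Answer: 399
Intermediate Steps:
Q = 5 (Q = 5 + (-3 - 5)*0 = 5 - 8*0 = 5 + 0 = 5)
K(P) = 5 + 2*P*(-7 + P) (K(P) = 5 + (P - 7)*(P + P) = 5 + (-7 + P)*(2*P) = 5 + 2*P*(-7 + P))
K(8)*19 = (5 - 14*8 + 2*8**2)*19 = (5 - 112 + 2*64)*19 = (5 - 112 + 128)*19 = 21*19 = 399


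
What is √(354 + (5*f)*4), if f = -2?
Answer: √314 ≈ 17.720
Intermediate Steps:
√(354 + (5*f)*4) = √(354 + (5*(-2))*4) = √(354 - 10*4) = √(354 - 40) = √314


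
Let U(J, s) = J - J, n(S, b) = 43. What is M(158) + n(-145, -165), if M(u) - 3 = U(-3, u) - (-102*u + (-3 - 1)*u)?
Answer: 16794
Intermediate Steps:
U(J, s) = 0
M(u) = 3 + 106*u (M(u) = 3 + (0 - (-102*u + (-3 - 1)*u)) = 3 + (0 - (-102*u - 4*u)) = 3 + (0 - (-106)*u) = 3 + (0 + 106*u) = 3 + 106*u)
M(158) + n(-145, -165) = (3 + 106*158) + 43 = (3 + 16748) + 43 = 16751 + 43 = 16794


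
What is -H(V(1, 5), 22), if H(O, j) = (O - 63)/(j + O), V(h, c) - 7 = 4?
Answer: 52/33 ≈ 1.5758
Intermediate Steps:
V(h, c) = 11 (V(h, c) = 7 + 4 = 11)
H(O, j) = (-63 + O)/(O + j)
-H(V(1, 5), 22) = -(-63 + 11)/(11 + 22) = -(-52)/33 = -1*(-52/33) = 52/33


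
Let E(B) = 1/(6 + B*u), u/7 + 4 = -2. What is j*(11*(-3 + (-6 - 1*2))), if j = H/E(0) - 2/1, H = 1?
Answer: -484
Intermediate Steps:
u = -42 (u = -28 + 7*(-2) = -28 - 14 = -42)
E(B) = 1/(6 - 42*B) (E(B) = 1/(6 + B*(-42)) = 1/(6 - 42*B))
j = 4 (j = 1/(1/(6*(1 - 7*0))) - 2/1 = 1/(1/(6*(1 + 0))) - 2*1 = 1/((⅙)/1) - 2 = 1/((⅙)*1) - 2 = 1/(⅙) - 2 = 1*6 - 2 = 6 - 2 = 4)
j*(11*(-3 + (-6 - 1*2))) = 4*(11*(-3 + (-6 - 1*2))) = 4*(11*(-3 + (-6 - 2))) = 4*(11*(-3 - 8)) = 4*(11*(-11)) = 4*(-121) = -484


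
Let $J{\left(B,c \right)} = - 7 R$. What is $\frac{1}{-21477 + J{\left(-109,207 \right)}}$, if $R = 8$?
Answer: $- \frac{1}{21533} \approx -4.644 \cdot 10^{-5}$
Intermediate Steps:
$J{\left(B,c \right)} = -56$ ($J{\left(B,c \right)} = \left(-7\right) 8 = -56$)
$\frac{1}{-21477 + J{\left(-109,207 \right)}} = \frac{1}{-21477 - 56} = \frac{1}{-21533} = - \frac{1}{21533}$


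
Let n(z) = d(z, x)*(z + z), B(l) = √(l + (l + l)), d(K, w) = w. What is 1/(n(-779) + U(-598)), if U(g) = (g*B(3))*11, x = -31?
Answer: 1/28564 ≈ 3.5009e-5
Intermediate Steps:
B(l) = √3*√l (B(l) = √(l + 2*l) = √(3*l) = √3*√l)
n(z) = -62*z (n(z) = -31*(z + z) = -62*z)
U(g) = 33*g (U(g) = (g*(√3*√3))*11 = (g*3)*11 = (3*g)*11 = 33*g)
1/(n(-779) + U(-598)) = 1/(-62*(-779) + 33*(-598)) = 1/(48298 - 19734) = 1/28564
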